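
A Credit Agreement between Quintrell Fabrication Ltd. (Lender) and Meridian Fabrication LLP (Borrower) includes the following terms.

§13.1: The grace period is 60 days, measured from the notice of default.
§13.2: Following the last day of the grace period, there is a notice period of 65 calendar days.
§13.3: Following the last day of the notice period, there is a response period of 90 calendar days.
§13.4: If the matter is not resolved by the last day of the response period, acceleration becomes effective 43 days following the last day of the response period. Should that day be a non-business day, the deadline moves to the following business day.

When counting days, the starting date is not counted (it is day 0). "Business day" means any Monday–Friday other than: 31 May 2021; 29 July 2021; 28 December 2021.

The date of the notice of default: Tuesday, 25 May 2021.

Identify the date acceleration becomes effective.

7 February 2022

Adding 60 calendar days to 25 May 2021 gives 24 July 2021, which is the last day of the grace period.
The last day of the notice period: 24 July 2021 + 65 days = 27 September 2021.
The last day of the response period: 27 September 2021 + 90 days = 26 December 2021.
The date acceleration becomes effective: 26 December 2021 + 43 days = 7 February 2022. 7 February 2022 is a Monday and is not a listed holiday, so no roll-forward applies.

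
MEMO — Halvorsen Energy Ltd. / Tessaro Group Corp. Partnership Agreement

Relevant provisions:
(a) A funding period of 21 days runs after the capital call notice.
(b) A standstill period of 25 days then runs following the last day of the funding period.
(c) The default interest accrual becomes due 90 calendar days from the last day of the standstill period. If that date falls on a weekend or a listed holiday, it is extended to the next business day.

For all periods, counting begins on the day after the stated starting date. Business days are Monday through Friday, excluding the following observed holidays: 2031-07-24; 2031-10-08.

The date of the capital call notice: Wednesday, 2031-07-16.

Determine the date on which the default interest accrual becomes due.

The last day of the funding period: 21 calendar days after 2031-07-16 is 2031-08-06.
The last day of the standstill period: 25 calendar days after 2031-08-06 is 2031-08-31.
The date on which the default interest accrual becomes due: 90 calendar days after 2031-08-31 is 2031-11-29. That falls on a Saturday, so it rolls to the next business day, Monday, 2031-12-01.

2031-12-01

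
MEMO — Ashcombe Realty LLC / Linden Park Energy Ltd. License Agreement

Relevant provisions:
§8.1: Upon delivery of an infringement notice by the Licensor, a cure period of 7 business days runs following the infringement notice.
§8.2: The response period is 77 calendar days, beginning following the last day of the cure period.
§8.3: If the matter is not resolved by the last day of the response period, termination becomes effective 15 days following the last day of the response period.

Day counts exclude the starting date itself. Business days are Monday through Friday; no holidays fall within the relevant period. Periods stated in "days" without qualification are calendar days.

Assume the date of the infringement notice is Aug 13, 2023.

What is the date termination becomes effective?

From Sunday, Aug 13, 2023, 7 business days (Aug 14, Aug 15, Aug 16, Aug 17, Aug 18, Aug 21, Aug 22, skipping weekends) brings us to Tuesday, Aug 22, 2023, which is the last day of the cure period.
Adding 77 calendar days to Aug 22, 2023 gives Nov 7, 2023, which is the last day of the response period.
The date termination becomes effective: Nov 7, 2023 + 15 days = Nov 22, 2023.

Nov 22, 2023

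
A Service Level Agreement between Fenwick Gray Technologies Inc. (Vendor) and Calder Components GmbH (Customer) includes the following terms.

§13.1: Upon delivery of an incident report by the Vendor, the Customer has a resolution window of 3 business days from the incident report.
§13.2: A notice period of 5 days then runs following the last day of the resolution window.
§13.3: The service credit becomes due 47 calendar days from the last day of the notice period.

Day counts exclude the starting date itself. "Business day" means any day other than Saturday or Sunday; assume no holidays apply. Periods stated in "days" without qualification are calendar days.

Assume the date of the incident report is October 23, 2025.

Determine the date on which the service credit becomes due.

The last day of the resolution window: counting 3 business days from Thursday, October 23, 2025 (Oct 24, Oct 27, Oct 28, skipping weekends) reaches Tuesday, October 28, 2025.
Adding 5 calendar days to October 28, 2025 gives November 2, 2025, which is the last day of the notice period.
The date on which the service credit becomes due: 47 calendar days after November 2, 2025 is December 19, 2025.

December 19, 2025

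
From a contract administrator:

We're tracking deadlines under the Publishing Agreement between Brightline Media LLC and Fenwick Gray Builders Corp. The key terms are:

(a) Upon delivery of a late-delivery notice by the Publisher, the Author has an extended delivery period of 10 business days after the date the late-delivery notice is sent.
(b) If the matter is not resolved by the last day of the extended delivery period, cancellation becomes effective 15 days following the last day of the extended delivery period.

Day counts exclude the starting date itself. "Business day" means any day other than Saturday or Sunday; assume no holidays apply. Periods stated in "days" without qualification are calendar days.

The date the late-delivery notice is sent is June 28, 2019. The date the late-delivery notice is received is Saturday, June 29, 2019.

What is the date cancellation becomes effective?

From Friday, June 28, 2019, 10 business days (Jul 1, Jul 2, Jul 3, Jul 4, Jul 5, Jul 8, Jul 9, Jul 10, Jul 11, Jul 12, skipping weekends) brings us to Friday, July 12, 2019, which is the last day of the extended delivery period.
The date cancellation becomes effective: July 12, 2019 + 15 days = July 27, 2019.

July 27, 2019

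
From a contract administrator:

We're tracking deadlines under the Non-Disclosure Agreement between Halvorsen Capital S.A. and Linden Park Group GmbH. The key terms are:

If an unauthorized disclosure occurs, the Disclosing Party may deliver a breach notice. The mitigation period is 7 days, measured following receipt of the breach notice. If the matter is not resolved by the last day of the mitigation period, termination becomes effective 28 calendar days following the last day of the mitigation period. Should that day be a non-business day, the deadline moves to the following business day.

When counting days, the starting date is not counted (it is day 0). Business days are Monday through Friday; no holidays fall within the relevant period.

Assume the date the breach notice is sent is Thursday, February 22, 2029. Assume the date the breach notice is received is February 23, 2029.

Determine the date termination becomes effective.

Adding 7 calendar days to February 23, 2029 gives March 2, 2029, which is the last day of the mitigation period.
The date termination becomes effective: March 2, 2029 + 28 days = March 30, 2029. March 30, 2029 is a Friday, so no roll-forward applies.

March 30, 2029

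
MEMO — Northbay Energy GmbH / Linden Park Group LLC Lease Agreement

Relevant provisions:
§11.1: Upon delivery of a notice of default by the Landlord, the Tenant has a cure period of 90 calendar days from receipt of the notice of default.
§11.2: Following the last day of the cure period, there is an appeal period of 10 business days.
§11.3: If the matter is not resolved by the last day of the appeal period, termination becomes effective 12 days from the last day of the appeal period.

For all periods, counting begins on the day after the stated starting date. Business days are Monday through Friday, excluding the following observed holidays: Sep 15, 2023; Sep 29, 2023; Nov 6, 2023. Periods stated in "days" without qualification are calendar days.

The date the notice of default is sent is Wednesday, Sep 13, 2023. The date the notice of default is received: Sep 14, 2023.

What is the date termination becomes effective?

Adding 90 calendar days to Sep 14, 2023 gives Dec 13, 2023, which is the last day of the cure period.
From Wednesday, Dec 13, 2023, 10 business days (Dec 14, Dec 15, Dec 18, Dec 19, Dec 20, Dec 21, Dec 22, Dec 25, Dec 26, Dec 27, skipping weekends) brings us to Wednesday, Dec 27, 2023, which is the last day of the appeal period.
The date termination becomes effective: Dec 27, 2023 + 12 days = Jan 8, 2024.

Jan 8, 2024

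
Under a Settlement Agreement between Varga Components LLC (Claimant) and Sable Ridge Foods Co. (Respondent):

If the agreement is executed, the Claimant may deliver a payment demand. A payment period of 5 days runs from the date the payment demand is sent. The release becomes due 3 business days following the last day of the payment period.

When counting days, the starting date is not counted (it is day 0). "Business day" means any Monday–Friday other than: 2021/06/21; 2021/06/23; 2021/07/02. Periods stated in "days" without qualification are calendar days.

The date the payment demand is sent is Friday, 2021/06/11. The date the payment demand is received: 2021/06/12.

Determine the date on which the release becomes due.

2021/06/22

The last day of the payment period: 5 calendar days after 2021/06/11 is 2021/06/16.
The date on which the release becomes due: 3 business days after Wednesday, 2021/06/16, skipping weekends and the listed holiday on Jun 21 — Jun 17, Jun 18, Jun 22 — lands on Tuesday, 2021/06/22.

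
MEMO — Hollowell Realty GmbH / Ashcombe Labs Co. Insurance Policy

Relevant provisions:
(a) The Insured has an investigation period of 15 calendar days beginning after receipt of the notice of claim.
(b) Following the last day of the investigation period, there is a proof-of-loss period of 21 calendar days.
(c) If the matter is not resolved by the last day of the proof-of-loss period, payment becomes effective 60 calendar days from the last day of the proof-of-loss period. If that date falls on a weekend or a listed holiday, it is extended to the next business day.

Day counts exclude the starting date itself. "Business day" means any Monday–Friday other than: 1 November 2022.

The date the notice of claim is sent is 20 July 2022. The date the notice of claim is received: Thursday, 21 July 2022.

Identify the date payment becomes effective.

25 October 2022

The last day of the investigation period: 21 July 2022 + 15 days = 5 August 2022.
The last day of the proof-of-loss period: 21 calendar days after 5 August 2022 is 26 August 2022.
The date payment becomes effective: 26 August 2022 + 60 days = 25 October 2022. 25 October 2022 is a Tuesday and is not a listed holiday, so no roll-forward applies.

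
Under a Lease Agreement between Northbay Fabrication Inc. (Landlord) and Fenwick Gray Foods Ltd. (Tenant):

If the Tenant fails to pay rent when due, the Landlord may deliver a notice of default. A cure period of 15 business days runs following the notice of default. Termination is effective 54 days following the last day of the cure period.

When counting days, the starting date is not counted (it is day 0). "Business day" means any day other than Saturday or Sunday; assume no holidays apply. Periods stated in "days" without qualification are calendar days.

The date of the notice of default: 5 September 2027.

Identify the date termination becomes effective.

17 November 2027

The last day of the cure period: counting 15 business days from Sunday, 5 September 2027 (Sep 6, Sep 7, Sep 8, Sep 9, …, Sep 22, Sep 23, Sep 24, skipping weekends) reaches Friday, 24 September 2027.
The date termination becomes effective: 24 September 2027 + 54 days = 17 November 2027.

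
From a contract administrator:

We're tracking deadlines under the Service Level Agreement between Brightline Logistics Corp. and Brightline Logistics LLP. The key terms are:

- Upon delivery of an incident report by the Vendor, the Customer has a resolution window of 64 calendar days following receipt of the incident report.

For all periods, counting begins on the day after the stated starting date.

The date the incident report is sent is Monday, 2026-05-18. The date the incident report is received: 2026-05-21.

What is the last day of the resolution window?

The last day of the resolution window: 64 calendar days after 2026-05-21 is 2026-07-24.

2026-07-24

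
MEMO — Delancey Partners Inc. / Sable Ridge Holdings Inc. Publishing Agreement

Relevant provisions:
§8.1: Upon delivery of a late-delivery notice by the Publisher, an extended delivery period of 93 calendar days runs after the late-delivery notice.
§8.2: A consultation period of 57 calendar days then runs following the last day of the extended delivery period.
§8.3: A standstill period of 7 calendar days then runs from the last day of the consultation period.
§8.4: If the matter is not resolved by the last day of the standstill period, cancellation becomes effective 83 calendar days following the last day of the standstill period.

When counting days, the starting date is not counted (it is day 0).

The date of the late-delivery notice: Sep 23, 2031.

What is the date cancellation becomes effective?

May 20, 2032

Adding 93 calendar days to Sep 23, 2031 gives Dec 25, 2031, which is the last day of the extended delivery period.
Adding 57 calendar days to Dec 25, 2031 gives Feb 20, 2032, which is the last day of the consultation period.
The last day of the standstill period: Feb 20, 2032 + 7 days = Feb 27, 2032.
Adding 83 calendar days to Feb 27, 2032 gives May 20, 2032, which is the date cancellation becomes effective.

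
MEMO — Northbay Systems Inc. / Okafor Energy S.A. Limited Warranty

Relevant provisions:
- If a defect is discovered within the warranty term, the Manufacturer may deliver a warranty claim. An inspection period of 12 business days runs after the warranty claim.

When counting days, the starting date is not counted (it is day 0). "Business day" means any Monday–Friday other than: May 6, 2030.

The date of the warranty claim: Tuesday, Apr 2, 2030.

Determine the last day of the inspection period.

From Tuesday, Apr 2, 2030, 12 business days (Apr 3, Apr 4, Apr 5, Apr 8, …, Apr 16, Apr 17, Apr 18, skipping weekends) brings us to Thursday, Apr 18, 2030, which is the last day of the inspection period.

Apr 18, 2030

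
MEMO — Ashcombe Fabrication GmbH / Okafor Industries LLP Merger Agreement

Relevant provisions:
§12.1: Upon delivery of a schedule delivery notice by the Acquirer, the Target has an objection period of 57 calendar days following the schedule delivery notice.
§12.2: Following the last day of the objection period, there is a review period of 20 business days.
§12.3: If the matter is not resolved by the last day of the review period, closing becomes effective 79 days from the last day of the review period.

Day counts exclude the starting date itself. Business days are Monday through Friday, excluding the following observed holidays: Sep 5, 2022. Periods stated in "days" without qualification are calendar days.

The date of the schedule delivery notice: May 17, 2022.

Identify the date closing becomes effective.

Oct 28, 2022

The last day of the objection period: May 17, 2022 + 57 days = Jul 13, 2022.
The last day of the review period: counting 20 business days from Wednesday, Jul 13, 2022 (Jul 14, Jul 15, Jul 18, Jul 19, …, Aug 8, Aug 9, Aug 10, skipping weekends) reaches Wednesday, Aug 10, 2022.
Adding 79 calendar days to Aug 10, 2022 gives Oct 28, 2022, which is the date closing becomes effective.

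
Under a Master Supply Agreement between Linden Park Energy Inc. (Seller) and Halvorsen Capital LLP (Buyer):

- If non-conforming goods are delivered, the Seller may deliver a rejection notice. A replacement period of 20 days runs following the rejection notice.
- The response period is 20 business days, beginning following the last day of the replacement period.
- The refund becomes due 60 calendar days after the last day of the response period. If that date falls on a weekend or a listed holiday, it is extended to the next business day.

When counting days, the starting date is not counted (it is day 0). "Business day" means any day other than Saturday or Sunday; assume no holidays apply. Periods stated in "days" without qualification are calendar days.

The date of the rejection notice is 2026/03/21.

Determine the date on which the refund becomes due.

The last day of the replacement period: 2026/03/21 + 20 days = 2026/04/10.
The last day of the response period: 20 business days after Friday, 2026/04/10, skipping weekends — Apr 13, Apr 14, Apr 15, Apr 16, …, May 6, May 7, May 8 — lands on Friday, 2026/05/08.
The date on which the refund becomes due: 2026/05/08 + 60 days = 2026/07/07. 2026/07/07 is a Tuesday, so no roll-forward applies.

2026/07/07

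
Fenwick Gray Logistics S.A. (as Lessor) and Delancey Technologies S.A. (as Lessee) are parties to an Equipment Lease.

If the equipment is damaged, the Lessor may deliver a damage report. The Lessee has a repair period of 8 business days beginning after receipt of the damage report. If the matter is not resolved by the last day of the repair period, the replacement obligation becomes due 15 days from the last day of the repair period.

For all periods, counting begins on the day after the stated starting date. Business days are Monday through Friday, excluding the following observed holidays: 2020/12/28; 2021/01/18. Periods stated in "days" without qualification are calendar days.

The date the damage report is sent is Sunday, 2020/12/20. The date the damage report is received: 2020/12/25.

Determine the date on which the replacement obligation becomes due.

2021/01/22

From Friday, 2020/12/25, 8 business days (Dec 29, Dec 30, Dec 31, Jan 1, Jan 4, Jan 5, Jan 6, Jan 7, skipping weekends and the listed holiday on Dec 28) brings us to Thursday, 2021/01/07, which is the last day of the repair period.
The date on which the replacement obligation becomes due: 15 calendar days after 2021/01/07 is 2021/01/22.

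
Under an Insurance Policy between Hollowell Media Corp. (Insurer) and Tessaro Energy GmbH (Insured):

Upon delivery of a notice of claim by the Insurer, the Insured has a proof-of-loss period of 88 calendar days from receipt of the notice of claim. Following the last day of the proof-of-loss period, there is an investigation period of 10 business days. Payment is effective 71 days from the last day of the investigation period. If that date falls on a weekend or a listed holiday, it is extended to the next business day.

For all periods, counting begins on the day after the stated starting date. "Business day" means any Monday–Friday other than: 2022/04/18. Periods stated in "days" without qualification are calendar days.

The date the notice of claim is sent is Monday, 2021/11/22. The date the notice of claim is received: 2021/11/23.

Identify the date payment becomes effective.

The last day of the proof-of-loss period: 2021/11/23 + 88 days = 2022/02/19.
From Saturday, 2022/02/19, 10 business days (Feb 21, Feb 22, Feb 23, Feb 24, Feb 25, Feb 28, Mar 1, Mar 2, Mar 3, Mar 4, skipping weekends) brings us to Friday, 2022/03/04, which is the last day of the investigation period.
The date payment becomes effective: 2022/03/04 + 71 days = 2022/05/14. That falls on a Saturday, so it rolls to the next business day, Monday, 2022/05/16.

2022/05/16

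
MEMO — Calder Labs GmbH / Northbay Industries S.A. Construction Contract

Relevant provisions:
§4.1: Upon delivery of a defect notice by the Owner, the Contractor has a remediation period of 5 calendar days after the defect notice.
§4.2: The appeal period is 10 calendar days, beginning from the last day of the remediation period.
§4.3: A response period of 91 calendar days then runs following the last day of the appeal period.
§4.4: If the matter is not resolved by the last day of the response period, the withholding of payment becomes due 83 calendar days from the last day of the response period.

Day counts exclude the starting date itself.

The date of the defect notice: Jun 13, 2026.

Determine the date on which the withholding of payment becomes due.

The last day of the remediation period: Jun 13, 2026 + 5 days = Jun 18, 2026.
Adding 10 calendar days to Jun 18, 2026 gives Jun 28, 2026, which is the last day of the appeal period.
Adding 91 calendar days to Jun 28, 2026 gives Sep 27, 2026, which is the last day of the response period.
Adding 83 calendar days to Sep 27, 2026 gives Dec 19, 2026, which is the date on which the withholding of payment becomes due.

Dec 19, 2026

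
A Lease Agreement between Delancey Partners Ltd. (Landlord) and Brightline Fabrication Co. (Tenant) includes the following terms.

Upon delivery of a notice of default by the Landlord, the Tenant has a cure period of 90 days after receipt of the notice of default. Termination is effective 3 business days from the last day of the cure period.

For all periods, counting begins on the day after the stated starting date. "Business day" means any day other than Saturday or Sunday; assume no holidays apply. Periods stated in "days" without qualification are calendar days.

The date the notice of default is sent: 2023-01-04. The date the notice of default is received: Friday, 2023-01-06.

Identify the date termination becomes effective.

2023-04-11

Adding 90 calendar days to 2023-01-06 gives 2023-04-06, which is the last day of the cure period.
The date termination becomes effective: 3 business days after Thursday, 2023-04-06, skipping weekends — Apr 7, Apr 10, Apr 11 — lands on Tuesday, 2023-04-11.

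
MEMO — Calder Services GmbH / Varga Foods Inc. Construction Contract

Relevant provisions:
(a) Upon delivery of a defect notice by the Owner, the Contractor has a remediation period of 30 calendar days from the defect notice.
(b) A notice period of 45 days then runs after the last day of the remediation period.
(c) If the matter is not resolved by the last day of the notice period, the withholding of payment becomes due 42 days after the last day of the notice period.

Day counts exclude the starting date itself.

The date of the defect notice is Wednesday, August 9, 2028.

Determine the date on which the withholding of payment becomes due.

December 4, 2028

Adding 30 calendar days to August 9, 2028 gives September 8, 2028, which is the last day of the remediation period.
The last day of the notice period: 45 calendar days after September 8, 2028 is October 23, 2028.
The date on which the withholding of payment becomes due: October 23, 2028 + 42 days = December 4, 2028.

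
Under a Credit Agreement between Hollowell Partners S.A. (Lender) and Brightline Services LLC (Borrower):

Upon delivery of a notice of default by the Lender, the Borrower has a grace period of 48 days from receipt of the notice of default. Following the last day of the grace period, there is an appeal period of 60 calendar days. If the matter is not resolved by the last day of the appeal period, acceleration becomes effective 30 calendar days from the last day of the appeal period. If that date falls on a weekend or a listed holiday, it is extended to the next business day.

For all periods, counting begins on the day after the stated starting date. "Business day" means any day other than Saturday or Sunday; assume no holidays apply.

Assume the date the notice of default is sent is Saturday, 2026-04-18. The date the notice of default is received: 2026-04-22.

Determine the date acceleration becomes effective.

Adding 48 calendar days to 2026-04-22 gives 2026-06-09, which is the last day of the grace period.
The last day of the appeal period: 60 calendar days after 2026-06-09 is 2026-08-08.
The date acceleration becomes effective: 30 calendar days after 2026-08-08 is 2026-09-07. 2026-09-07 is a Monday, so no roll-forward applies.

2026-09-07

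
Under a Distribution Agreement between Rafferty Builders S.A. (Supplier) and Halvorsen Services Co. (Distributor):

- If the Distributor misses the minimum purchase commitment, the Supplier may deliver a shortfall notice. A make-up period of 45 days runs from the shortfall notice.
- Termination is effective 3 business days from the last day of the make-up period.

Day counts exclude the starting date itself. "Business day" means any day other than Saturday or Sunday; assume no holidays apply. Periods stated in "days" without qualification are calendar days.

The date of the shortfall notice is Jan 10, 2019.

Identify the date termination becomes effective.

Feb 27, 2019

Adding 45 calendar days to Jan 10, 2019 gives Feb 24, 2019, which is the last day of the make-up period.
The date termination becomes effective: 3 business days after Sunday, Feb 24, 2019, skipping weekends — Feb 25, Feb 26, Feb 27 — lands on Wednesday, Feb 27, 2019.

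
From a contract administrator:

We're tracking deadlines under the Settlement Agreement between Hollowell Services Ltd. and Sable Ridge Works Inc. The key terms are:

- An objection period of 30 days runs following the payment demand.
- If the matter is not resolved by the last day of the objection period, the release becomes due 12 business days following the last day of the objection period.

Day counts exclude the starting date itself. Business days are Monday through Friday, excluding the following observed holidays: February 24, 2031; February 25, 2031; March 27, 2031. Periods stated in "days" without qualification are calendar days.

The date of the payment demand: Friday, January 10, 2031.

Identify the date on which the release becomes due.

Adding 30 calendar days to January 10, 2031 gives February 9, 2031, which is the last day of the objection period.
The date on which the release becomes due: 12 business days after Sunday, February 9, 2031, skipping weekends and the listed holidays on Feb 24, Feb 25 — Feb 10, Feb 11, Feb 12, Feb 13, …, Feb 21, Feb 26, Feb 27 — lands on Thursday, February 27, 2031.

February 27, 2031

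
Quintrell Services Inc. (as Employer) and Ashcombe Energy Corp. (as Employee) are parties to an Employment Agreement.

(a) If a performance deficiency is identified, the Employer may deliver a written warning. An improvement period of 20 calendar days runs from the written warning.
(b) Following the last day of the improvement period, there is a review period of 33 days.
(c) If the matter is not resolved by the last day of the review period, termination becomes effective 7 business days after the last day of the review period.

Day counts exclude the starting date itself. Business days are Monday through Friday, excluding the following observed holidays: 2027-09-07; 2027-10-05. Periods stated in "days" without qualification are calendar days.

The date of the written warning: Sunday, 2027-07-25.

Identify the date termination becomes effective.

2027-09-27

Adding 20 calendar days to 2027-07-25 gives 2027-08-14, which is the last day of the improvement period.
Adding 33 calendar days to 2027-08-14 gives 2027-09-16, which is the last day of the review period.
The date termination becomes effective: 7 business days after Thursday, 2027-09-16, skipping weekends — Sep 17, Sep 20, Sep 21, Sep 22, Sep 23, Sep 24, Sep 27 — lands on Monday, 2027-09-27.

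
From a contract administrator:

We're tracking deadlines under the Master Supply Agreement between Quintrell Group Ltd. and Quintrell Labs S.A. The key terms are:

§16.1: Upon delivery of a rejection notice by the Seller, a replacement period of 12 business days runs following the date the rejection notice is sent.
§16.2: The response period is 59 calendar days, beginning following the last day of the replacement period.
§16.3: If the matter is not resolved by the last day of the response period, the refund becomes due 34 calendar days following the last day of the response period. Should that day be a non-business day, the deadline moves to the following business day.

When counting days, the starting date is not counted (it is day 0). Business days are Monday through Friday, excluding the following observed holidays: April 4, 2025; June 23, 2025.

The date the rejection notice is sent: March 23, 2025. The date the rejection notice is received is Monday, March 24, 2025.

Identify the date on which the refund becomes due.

July 11, 2025

The last day of the replacement period: 12 business days after Sunday, March 23, 2025, skipping weekends and the listed holiday on Apr 4 — Mar 24, Mar 25, Mar 26, Mar 27, …, Apr 7, Apr 8, Apr 9 — lands on Wednesday, April 9, 2025.
Adding 59 calendar days to April 9, 2025 gives June 7, 2025, which is the last day of the response period.
The date on which the refund becomes due: June 7, 2025 + 34 days = July 11, 2025. July 11, 2025 is a Friday and is not a listed holiday, so no roll-forward applies.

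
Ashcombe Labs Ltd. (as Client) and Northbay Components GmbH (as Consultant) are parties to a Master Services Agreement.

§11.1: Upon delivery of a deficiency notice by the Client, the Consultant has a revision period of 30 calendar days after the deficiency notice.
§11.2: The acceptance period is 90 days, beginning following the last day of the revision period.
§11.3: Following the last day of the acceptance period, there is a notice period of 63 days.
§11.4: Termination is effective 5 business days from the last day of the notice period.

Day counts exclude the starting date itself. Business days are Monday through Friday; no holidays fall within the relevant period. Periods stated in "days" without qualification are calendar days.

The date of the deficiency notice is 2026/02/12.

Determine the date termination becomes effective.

2026/08/21

The last day of the revision period: 30 calendar days after 2026/02/12 is 2026/03/14.
Adding 90 calendar days to 2026/03/14 gives 2026/06/12, which is the last day of the acceptance period.
The last day of the notice period: 63 calendar days after 2026/06/12 is 2026/08/14.
The date termination becomes effective: 5 business days after Friday, 2026/08/14, skipping weekends — Aug 17, Aug 18, Aug 19, Aug 20, Aug 21 — lands on Friday, 2026/08/21.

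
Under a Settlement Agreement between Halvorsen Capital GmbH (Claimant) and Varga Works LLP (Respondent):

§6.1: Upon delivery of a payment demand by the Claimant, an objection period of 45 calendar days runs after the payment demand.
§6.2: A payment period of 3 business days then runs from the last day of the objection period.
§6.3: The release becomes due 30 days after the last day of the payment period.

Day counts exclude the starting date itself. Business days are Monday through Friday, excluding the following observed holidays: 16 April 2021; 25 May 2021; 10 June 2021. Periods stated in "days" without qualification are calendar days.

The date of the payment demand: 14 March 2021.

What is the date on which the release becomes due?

2 June 2021

The last day of the objection period: 14 March 2021 + 45 days = 28 April 2021.
From Wednesday, 28 April 2021, 3 business days (Apr 29, Apr 30, May 3, skipping weekends) brings us to Monday, 3 May 2021, which is the last day of the payment period.
The date on which the release becomes due: 3 May 2021 + 30 days = 2 June 2021.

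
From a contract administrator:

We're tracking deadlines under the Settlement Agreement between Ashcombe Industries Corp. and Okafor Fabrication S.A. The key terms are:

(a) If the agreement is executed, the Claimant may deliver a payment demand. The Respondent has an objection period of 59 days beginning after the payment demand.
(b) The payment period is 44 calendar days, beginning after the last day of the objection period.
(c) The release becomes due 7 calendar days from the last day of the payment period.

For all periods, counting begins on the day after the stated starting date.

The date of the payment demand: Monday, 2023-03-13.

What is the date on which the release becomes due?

2023-07-01

Adding 59 calendar days to 2023-03-13 gives 2023-05-11, which is the last day of the objection period.
The last day of the payment period: 44 calendar days after 2023-05-11 is 2023-06-24.
Adding 7 calendar days to 2023-06-24 gives 2023-07-01, which is the date on which the release becomes due.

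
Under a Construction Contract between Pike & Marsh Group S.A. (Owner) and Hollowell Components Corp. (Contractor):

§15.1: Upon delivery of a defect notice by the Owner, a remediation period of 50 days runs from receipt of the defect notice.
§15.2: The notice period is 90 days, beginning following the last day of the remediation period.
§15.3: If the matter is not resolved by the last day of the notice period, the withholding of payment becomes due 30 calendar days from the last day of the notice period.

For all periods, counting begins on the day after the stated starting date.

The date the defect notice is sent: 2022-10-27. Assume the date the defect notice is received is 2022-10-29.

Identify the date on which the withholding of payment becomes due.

The last day of the remediation period: 50 calendar days after 2022-10-29 is 2022-12-18.
The last day of the notice period: 2022-12-18 + 90 days = 2023-03-18.
The date on which the withholding of payment becomes due: 2023-03-18 + 30 days = 2023-04-17.

2023-04-17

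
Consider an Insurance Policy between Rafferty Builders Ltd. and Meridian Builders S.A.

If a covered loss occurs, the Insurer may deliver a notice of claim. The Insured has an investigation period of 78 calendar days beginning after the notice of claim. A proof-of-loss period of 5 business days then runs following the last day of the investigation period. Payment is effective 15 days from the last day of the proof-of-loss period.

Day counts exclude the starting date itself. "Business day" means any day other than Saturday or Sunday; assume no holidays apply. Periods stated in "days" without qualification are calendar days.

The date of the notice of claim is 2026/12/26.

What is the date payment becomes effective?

Adding 78 calendar days to 2026/12/26 gives 2027/03/14, which is the last day of the investigation period.
The last day of the proof-of-loss period: counting 5 business days from Sunday, 2027/03/14 (Mar 15, Mar 16, Mar 17, Mar 18, Mar 19, skipping weekends) reaches Friday, 2027/03/19.
Adding 15 calendar days to 2027/03/19 gives 2027/04/03, which is the date payment becomes effective.

2027/04/03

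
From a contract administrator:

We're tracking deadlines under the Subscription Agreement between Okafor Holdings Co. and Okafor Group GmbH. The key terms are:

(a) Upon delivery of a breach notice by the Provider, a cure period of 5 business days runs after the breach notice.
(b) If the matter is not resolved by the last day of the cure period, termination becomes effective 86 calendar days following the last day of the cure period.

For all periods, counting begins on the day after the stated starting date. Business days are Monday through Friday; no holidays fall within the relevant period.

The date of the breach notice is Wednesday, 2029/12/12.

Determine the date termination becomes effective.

2030/03/15

The last day of the cure period: 5 business days after Wednesday, 2029/12/12, skipping weekends — Dec 13, Dec 14, Dec 17, Dec 18, Dec 19 — lands on Wednesday, 2029/12/19.
The date termination becomes effective: 86 calendar days after 2029/12/19 is 2030/03/15.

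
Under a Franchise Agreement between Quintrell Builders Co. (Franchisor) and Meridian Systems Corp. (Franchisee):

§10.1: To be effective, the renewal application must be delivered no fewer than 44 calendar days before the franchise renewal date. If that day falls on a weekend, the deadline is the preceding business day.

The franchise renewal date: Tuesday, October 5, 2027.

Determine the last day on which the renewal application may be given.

Counting back 44 calendar days from October 5, 2027 gives August 22, 2027. That is a Sunday, so the deadline moves back to Friday, August 20, 2027.

August 20, 2027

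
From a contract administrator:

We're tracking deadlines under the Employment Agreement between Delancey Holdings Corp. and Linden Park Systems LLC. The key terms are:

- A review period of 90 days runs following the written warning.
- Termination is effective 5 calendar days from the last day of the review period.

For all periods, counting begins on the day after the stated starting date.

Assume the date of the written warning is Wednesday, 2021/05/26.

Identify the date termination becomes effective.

The last day of the review period: 2021/05/26 + 90 days = 2021/08/24.
Adding 5 calendar days to 2021/08/24 gives 2021/08/29, which is the date termination becomes effective.

2021/08/29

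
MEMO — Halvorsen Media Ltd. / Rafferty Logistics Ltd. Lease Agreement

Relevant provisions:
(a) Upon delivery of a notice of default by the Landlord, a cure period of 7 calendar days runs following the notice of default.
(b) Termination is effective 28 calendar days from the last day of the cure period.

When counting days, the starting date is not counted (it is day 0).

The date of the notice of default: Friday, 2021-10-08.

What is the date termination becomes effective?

The last day of the cure period: 7 calendar days after 2021-10-08 is 2021-10-15.
Adding 28 calendar days to 2021-10-15 gives 2021-11-12, which is the date termination becomes effective.

2021-11-12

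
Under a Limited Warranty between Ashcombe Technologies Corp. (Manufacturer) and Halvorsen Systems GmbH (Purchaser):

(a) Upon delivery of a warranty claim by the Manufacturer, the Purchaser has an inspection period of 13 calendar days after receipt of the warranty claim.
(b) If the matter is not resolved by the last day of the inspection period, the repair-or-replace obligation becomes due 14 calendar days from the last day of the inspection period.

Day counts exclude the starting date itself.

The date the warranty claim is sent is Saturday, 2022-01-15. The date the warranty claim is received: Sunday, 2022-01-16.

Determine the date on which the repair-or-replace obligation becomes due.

Adding 13 calendar days to 2022-01-16 gives 2022-01-29, which is the last day of the inspection period.
Adding 14 calendar days to 2022-01-29 gives 2022-02-12, which is the date on which the repair-or-replace obligation becomes due.

2022-02-12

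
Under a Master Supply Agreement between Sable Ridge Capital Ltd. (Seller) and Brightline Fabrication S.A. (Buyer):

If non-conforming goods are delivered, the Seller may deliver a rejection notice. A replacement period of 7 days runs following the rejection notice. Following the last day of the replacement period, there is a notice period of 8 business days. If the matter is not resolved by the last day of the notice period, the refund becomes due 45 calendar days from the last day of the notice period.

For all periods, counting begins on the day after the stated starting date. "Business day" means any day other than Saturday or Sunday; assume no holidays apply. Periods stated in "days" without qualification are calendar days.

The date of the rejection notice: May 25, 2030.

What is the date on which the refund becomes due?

July 27, 2030

Adding 7 calendar days to May 25, 2030 gives June 1, 2030, which is the last day of the replacement period.
The last day of the notice period: counting 8 business days from Saturday, June 1, 2030 (Jun 3, Jun 4, Jun 5, Jun 6, Jun 7, Jun 10, Jun 11, Jun 12, skipping weekends) reaches Wednesday, June 12, 2030.
The date on which the refund becomes due: June 12, 2030 + 45 days = July 27, 2030.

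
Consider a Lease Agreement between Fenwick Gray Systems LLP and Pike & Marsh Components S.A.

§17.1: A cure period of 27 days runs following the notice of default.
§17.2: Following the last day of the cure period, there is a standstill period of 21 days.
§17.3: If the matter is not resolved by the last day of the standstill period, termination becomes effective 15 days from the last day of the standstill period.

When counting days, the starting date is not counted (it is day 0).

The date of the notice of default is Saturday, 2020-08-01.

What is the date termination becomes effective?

The last day of the cure period: 2020-08-01 + 27 days = 2020-08-28.
Adding 21 calendar days to 2020-08-28 gives 2020-09-18, which is the last day of the standstill period.
The date termination becomes effective: 2020-09-18 + 15 days = 2020-10-03.

2020-10-03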